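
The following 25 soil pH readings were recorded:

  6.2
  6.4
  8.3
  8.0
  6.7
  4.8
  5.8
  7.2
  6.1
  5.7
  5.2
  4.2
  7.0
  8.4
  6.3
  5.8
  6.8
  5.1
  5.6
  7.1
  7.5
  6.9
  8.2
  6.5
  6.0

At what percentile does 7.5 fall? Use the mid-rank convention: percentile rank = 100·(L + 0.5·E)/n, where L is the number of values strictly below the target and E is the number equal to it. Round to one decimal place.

82.0

Sorted: 4.2, 4.8, 5.1, 5.2, 5.6, 5.7, 5.8, 5.8, 6.0, 6.1, 6.2, 6.3, 6.4, 6.5, 6.7, 6.8, 6.9, 7.0, 7.1, 7.2, 7.5, 8.0, 8.2, 8.3, 8.4.
Count below 7.5: L = 20; count equal: E = 1; n = 25.
Percentile rank = 100·(20 + 0.5·1)/25 = 100·20.5/25 = 82.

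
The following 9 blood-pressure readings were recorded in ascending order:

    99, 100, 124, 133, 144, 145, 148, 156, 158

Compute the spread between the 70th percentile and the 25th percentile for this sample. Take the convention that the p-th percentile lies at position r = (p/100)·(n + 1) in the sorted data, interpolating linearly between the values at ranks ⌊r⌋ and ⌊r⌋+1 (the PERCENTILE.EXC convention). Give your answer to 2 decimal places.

n = 9.
P25: r = 2.5; ranks 2–3 are 100, 124; interpolating gives 112.
P70: r = 7 (integer) → 148.
Difference: 148 − 112 = 36.

36.00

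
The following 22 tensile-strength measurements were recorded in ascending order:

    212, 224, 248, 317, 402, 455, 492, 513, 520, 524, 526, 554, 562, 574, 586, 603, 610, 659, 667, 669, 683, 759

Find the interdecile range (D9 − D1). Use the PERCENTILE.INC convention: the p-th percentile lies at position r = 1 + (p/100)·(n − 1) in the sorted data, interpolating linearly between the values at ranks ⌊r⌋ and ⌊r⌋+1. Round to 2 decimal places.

n = 22.
P10: r = 3.1; ranks 3–4 are 248, 317; interpolating gives 254.9.
P90: r = 19.9; ranks 19–20 are 667, 669; interpolating gives 668.8.
Difference: 668.8 − 254.9 = 413.9.

413.90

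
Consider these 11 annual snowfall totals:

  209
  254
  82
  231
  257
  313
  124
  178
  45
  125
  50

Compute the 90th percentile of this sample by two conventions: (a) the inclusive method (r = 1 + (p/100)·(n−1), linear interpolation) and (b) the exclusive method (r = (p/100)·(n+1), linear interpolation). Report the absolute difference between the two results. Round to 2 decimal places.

Sorted: 45, 50, 82, 124, 125, 178, 209, 231, 254, 257, 313.
n = 11.
(a) r = 10 → value at rank 10 = 257.
(b) r = 10.8; between ranks 10 (257) and 11 (313): 301.8.
|257 − 301.8| = 44.8.

44.80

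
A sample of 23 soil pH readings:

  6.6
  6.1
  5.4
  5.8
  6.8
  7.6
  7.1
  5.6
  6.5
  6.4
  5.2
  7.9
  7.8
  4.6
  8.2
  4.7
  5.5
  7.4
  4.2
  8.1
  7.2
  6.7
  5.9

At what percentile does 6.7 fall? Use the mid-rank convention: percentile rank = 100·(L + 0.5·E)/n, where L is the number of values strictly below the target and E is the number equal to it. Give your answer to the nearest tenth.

Sorted: 4.2, 4.6, 4.7, 5.2, 5.4, 5.5, 5.6, 5.8, 5.9, 6.1, 6.4, 6.5, 6.6, 6.7, 6.8, 7.1, 7.2, 7.4, 7.6, 7.8, 7.9, 8.1, 8.2.
Count below 6.7: L = 13; count equal: E = 1; n = 23.
Percentile rank = 100·(13 + 0.5·1)/23 = 100·13.5/23 = 58.7.

58.7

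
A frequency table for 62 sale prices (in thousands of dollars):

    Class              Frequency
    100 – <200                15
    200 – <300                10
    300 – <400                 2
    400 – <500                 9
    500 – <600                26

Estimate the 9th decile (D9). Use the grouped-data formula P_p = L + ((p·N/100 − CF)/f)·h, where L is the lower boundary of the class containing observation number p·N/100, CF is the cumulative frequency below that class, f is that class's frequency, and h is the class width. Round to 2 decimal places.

576.15

N = 62; target position k = 90/100 · 62 = 55.8.
Cumulative frequencies: 15, 25, 27, 36, 62.
Observation 55.8 falls in the class 500 – <600.
L = 500, CF = 36, f = 26, h = 100.
P90 = 500 + ((55.8 − 36)/26)·100 = 500 + 76.1538 = 576.154.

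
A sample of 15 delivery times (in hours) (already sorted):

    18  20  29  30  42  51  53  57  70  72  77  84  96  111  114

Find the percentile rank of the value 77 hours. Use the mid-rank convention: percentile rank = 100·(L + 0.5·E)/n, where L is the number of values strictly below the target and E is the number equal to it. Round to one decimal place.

70.0

Count below 77: L = 10; count equal: E = 1; n = 15.
Percentile rank = 100·(10 + 0.5·1)/15 = 100·10.5/15 = 70.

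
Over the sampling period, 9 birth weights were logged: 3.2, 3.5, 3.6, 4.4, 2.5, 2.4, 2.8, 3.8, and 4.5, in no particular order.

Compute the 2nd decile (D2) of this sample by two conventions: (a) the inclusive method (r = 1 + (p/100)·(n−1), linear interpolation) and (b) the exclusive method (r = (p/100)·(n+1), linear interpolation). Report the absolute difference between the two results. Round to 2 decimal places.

0.18

Sorted: 2.4, 2.5, 2.8, 3.2, 3.5, 3.6, 3.8, 4.4, 4.5.
n = 9.
(a) r = 2.6; between ranks 2 (2.5) and 3 (2.8): 2.68.
(b) r = 2 → value at rank 2 = 2.5.
|2.68 − 2.5| = 0.18.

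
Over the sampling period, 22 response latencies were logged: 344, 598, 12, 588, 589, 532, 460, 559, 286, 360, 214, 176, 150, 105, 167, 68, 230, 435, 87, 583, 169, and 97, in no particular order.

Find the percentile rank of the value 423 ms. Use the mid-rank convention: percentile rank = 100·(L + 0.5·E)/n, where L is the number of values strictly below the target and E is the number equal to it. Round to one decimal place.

Sorted: 12, 68, 87, 97, 105, 150, 167, 169, 176, 214, 230, 286, 344, 360, 435, 460, 532, 559, 583, 588, 589, 598.
Count below 423: L = 14; count equal: E = 0; n = 22.
Percentile rank = 100·(14 + 0.5·0)/22 = 100·14/22 = 63.64.

63.6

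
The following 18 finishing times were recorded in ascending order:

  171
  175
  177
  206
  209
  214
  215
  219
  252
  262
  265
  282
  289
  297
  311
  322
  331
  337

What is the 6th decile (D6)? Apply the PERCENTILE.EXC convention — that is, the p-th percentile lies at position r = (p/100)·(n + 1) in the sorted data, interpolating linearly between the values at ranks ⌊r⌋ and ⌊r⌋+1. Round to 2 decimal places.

n = 18.
r = (60/100)·(18 + 1) = 11.4.
Rank 11 is 265 and rank 12 is 282.
Interpolate: 265 + 0.4·(282 − 265) = 265 + 0.4·17 = 271.8.

271.80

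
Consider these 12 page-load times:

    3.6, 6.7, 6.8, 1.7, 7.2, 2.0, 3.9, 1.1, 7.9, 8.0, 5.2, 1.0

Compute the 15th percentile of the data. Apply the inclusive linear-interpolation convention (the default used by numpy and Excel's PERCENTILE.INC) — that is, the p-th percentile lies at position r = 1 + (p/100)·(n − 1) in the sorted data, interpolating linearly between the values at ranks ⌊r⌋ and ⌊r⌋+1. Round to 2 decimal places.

1.49

Sorted: 1.0, 1.1, 1.7, 2.0, 3.6, 3.9, 5.2, 6.7, 6.8, 7.2, 7.9, 8.0.
n = 12.
r = 1 + (15/100)·(12 − 1) = 1 + 1.65 = 2.65.
Rank 2 is 1.1 and rank 3 is 1.7.
Interpolate: 1.1 + 0.65·(1.7 − 1.1) = 1.1 + 0.65·0.6 = 1.49.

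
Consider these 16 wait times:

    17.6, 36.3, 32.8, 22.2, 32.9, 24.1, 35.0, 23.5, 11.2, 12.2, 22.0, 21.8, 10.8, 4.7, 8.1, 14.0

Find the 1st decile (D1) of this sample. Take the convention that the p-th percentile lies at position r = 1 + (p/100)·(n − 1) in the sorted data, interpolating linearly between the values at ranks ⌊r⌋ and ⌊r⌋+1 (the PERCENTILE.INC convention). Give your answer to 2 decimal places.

Sorted: 4.7, 8.1, 10.8, 11.2, 12.2, 14.0, 17.6, 21.8, 22.0, 22.2, 23.5, 24.1, 32.8, 32.9, 35.0, 36.3.
n = 16.
r = 1 + (10/100)·(16 − 1) = 1 + 1.5 = 2.5.
Rank 2 is 8.1 and rank 3 is 10.8.
Interpolate: 8.1 + 0.5·(10.8 − 8.1) = 8.1 + 0.5·2.7 = 9.45.

9.45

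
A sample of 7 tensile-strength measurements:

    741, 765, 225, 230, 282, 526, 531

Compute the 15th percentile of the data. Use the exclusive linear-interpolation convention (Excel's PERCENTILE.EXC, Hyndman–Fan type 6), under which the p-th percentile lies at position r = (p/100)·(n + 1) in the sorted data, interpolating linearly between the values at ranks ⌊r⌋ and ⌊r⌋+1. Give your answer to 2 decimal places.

Sorted: 225, 230, 282, 526, 531, 741, 765.
n = 7.
r = (15/100)·(7 + 1) = 1.2.
Rank 1 is 225 and rank 2 is 230.
Interpolate: 225 + 0.2·(230 − 225) = 225 + 0.2·5 = 226.

226.00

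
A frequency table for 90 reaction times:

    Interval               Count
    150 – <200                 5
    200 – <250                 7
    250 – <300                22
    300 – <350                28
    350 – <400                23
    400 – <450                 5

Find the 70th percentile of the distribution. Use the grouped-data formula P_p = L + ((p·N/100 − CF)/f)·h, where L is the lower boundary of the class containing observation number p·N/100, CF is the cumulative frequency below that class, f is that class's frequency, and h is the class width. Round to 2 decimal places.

N = 90; target position k = 70/100 · 90 = 63.
Cumulative frequencies: 5, 12, 34, 62, 85, 90.
Observation 63 falls in the class 350 – <400.
L = 350, CF = 62, f = 23, h = 50.
P70 = 350 + ((63 − 62)/23)·50 = 350 + 2.17391 = 352.174.

352.17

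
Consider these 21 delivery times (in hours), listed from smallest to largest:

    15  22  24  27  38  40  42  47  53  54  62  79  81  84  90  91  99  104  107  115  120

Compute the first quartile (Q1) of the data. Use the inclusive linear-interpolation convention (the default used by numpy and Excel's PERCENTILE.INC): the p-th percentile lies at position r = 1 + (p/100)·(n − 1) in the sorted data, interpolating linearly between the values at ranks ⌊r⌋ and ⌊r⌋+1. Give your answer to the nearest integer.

40

n = 21.
r = 1 + (25/100)·(21 − 1) = 1 + 5 = 6.
r is an integer, so P25 is the value at rank 6: 40.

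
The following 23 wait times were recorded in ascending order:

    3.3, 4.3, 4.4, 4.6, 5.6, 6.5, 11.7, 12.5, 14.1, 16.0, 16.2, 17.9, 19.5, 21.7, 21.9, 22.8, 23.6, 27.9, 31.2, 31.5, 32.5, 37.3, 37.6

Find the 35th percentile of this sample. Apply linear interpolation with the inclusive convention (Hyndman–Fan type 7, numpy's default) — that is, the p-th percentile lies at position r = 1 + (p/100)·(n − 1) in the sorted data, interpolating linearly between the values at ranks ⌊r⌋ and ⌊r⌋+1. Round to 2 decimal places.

n = 23.
r = 1 + (35/100)·(23 − 1) = 1 + 7.7 = 8.7.
Rank 8 is 12.5 and rank 9 is 14.1.
Interpolate: 12.5 + 0.7·(14.1 − 12.5) = 12.5 + 0.7·1.6 = 13.62.

13.62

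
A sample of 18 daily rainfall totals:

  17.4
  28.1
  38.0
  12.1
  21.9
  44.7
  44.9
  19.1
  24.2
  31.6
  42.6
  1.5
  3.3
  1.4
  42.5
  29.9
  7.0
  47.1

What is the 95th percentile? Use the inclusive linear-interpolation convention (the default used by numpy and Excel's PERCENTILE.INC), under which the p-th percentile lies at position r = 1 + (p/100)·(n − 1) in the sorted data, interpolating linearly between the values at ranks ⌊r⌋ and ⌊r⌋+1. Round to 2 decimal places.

Sorted: 1.4, 1.5, 3.3, 7.0, 12.1, 17.4, 19.1, 21.9, 24.2, 28.1, 29.9, 31.6, 38.0, 42.5, 42.6, 44.7, 44.9, 47.1.
n = 18.
r = 1 + (95/100)·(18 − 1) = 1 + 16.15 = 17.15.
Rank 17 is 44.9 and rank 18 is 47.1.
Interpolate: 44.9 + 0.15·(47.1 − 44.9) = 44.9 + 0.15·2.2 = 45.23.

45.23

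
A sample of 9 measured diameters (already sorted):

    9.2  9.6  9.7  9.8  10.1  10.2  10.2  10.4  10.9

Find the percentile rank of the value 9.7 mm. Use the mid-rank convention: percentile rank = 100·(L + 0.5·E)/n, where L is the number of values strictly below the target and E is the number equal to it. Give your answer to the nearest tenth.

Count below 9.7: L = 2; count equal: E = 1; n = 9.
Percentile rank = 100·(2 + 0.5·1)/9 = 100·2.5/9 = 27.78.

27.8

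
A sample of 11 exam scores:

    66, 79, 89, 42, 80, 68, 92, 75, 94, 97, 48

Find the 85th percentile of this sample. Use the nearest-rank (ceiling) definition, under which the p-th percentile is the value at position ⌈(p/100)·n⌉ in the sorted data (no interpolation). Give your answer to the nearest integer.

Sorted: 42, 48, 66, 68, 75, 79, 80, 89, 92, 94, 97.
n = 11.
Position = ⌈85/100 · 11⌉ = ⌈9.35⌉ = 10.
The value at rank 10 is 94.

94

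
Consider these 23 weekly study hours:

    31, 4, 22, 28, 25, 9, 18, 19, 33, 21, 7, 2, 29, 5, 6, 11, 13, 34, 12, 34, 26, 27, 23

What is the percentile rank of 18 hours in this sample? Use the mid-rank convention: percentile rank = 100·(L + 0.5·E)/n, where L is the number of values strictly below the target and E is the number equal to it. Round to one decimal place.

Sorted: 2, 4, 5, 6, 7, 9, 11, 12, 13, 18, 19, 21, 22, 23, 25, 26, 27, 28, 29, 31, 33, 34, 34.
Count below 18: L = 9; count equal: E = 1; n = 23.
Percentile rank = 100·(9 + 0.5·1)/23 = 100·9.5/23 = 41.3.

41.3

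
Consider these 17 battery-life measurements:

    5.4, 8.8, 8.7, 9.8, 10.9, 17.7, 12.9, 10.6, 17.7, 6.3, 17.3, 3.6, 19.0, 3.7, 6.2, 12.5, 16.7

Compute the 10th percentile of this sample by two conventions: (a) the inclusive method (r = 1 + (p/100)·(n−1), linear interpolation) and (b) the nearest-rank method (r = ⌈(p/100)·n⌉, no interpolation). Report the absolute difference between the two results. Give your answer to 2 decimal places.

Sorted: 3.6, 3.7, 5.4, 6.2, 6.3, 8.7, 8.8, 9.8, 10.6, 10.9, 12.5, 12.9, 16.7, 17.3, 17.7, 17.7, 19.0.
n = 17.
(a) r = 2.6; between ranks 2 (3.7) and 3 (5.4): 4.72.
(b) the nearest-rank method: rank 2 → 3.7.
|4.72 − 3.7| = 1.02.

1.02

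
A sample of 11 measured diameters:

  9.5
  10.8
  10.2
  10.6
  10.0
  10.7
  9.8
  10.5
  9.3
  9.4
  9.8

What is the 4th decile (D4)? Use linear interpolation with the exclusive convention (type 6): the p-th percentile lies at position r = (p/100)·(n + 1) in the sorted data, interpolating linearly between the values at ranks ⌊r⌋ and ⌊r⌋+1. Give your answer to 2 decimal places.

Sorted: 9.3, 9.4, 9.5, 9.8, 9.8, 10.0, 10.2, 10.5, 10.6, 10.7, 10.8.
n = 11.
r = (40/100)·(11 + 1) = 4.8.
Rank 4 is 9.8 and rank 5 is 9.8.
Interpolate: 9.8 + 0.8·(9.8 − 9.8) = 9.8 + 0.8·0 = 9.8.

9.80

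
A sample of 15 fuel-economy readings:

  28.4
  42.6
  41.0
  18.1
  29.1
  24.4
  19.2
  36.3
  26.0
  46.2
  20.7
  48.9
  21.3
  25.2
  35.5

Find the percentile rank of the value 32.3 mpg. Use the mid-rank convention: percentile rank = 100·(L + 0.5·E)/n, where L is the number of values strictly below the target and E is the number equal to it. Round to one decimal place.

Sorted: 18.1, 19.2, 20.7, 21.3, 24.4, 25.2, 26.0, 28.4, 29.1, 35.5, 36.3, 41.0, 42.6, 46.2, 48.9.
Count below 32.3: L = 9; count equal: E = 0; n = 15.
Percentile rank = 100·(9 + 0.5·0)/15 = 100·9/15 = 60.

60.0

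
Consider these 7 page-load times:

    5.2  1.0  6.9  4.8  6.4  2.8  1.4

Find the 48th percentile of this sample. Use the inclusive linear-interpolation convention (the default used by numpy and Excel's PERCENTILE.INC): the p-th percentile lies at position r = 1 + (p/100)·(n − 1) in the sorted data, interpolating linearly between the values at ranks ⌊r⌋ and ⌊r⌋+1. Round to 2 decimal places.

Sorted: 1.0, 1.4, 2.8, 4.8, 5.2, 6.4, 6.9.
n = 7.
r = 1 + (48/100)·(7 − 1) = 1 + 2.88 = 3.88.
Rank 3 is 2.8 and rank 4 is 4.8.
Interpolate: 2.8 + 0.88·(4.8 − 2.8) = 2.8 + 0.88·2 = 4.56.

4.56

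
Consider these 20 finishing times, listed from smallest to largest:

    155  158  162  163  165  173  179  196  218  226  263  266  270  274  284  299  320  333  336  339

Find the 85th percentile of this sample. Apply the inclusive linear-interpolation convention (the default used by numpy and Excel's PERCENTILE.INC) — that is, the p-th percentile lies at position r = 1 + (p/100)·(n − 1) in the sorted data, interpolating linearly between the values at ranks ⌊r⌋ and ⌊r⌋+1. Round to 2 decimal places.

321.95

n = 20.
r = 1 + (85/100)·(20 − 1) = 1 + 16.15 = 17.15.
Rank 17 is 320 and rank 18 is 333.
Interpolate: 320 + 0.15·(333 − 320) = 320 + 0.15·13 = 321.95.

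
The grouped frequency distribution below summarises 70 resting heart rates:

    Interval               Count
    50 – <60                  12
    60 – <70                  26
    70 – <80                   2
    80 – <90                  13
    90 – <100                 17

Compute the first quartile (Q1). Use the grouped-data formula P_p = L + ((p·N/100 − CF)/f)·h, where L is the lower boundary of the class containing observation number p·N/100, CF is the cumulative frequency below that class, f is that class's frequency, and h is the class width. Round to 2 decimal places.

N = 70; target position k = 25/100 · 70 = 17.5.
Cumulative frequencies: 12, 38, 40, 53, 70.
Observation 17.5 falls in the class 60 – <70.
L = 60, CF = 12, f = 26, h = 10.
P25 = 60 + ((17.5 − 12)/26)·10 = 60 + 2.11538 = 62.1154.

62.12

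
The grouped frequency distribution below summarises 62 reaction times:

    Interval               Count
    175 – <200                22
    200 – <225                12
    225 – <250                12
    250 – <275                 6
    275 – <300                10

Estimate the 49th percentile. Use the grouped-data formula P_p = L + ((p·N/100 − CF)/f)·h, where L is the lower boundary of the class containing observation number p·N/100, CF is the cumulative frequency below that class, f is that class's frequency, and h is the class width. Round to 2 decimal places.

N = 62; target position k = 49/100 · 62 = 30.38.
Cumulative frequencies: 22, 34, 46, 52, 62.
Observation 30.38 falls in the class 200 – <225.
L = 200, CF = 22, f = 12, h = 25.
P49 = 200 + ((30.38 − 22)/12)·25 = 200 + 17.4583 = 217.458.

217.46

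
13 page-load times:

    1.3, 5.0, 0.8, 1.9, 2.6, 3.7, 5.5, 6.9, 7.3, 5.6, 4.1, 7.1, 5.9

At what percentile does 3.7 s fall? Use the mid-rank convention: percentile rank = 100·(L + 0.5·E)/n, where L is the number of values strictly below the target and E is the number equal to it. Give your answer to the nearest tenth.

34.6

Sorted: 0.8, 1.3, 1.9, 2.6, 3.7, 4.1, 5.0, 5.5, 5.6, 5.9, 6.9, 7.1, 7.3.
Count below 3.7: L = 4; count equal: E = 1; n = 13.
Percentile rank = 100·(4 + 0.5·1)/13 = 100·4.5/13 = 34.62.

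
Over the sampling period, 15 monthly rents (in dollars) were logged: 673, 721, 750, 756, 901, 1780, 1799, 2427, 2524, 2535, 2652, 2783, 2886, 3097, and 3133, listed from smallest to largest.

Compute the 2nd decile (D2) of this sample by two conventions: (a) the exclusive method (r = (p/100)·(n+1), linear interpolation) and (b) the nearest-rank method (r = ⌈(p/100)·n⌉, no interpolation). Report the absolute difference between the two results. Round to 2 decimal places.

n = 15.
(a) r = 3.2; between ranks 3 (750) and 4 (756): 751.2.
(b) the nearest-rank method: rank 3 → 750.
|751.2 − 750| = 1.2.

1.20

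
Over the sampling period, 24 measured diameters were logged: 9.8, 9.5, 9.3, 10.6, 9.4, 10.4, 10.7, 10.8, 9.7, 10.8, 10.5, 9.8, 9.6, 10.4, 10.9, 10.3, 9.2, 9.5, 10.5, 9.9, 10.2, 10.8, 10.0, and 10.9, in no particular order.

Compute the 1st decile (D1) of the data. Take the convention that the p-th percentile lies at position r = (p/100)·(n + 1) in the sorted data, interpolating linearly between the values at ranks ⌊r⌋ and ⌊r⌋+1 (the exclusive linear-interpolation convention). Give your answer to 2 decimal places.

Sorted: 9.2, 9.3, 9.4, 9.5, 9.5, 9.6, 9.7, 9.8, 9.8, 9.9, 10.0, 10.2, 10.3, 10.4, 10.4, 10.5, 10.5, 10.6, 10.7, 10.8, 10.8, 10.8, 10.9, 10.9.
n = 24.
r = (10/100)·(24 + 1) = 2.5.
Rank 2 is 9.3 and rank 3 is 9.4.
Interpolate: 9.3 + 0.5·(9.4 − 9.3) = 9.3 + 0.5·0.1 = 9.35.

9.35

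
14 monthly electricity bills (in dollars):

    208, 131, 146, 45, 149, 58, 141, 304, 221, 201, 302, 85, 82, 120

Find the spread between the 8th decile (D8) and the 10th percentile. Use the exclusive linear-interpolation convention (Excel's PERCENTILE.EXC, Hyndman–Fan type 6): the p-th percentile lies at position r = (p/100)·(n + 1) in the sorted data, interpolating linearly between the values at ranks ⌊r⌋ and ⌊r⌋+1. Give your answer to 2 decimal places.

169.50

Sorted: 45, 58, 82, 85, 120, 131, 141, 146, 149, 201, 208, 221, 302, 304.
n = 14.
P10: r = 1.5; ranks 1–2 are 45, 58; interpolating gives 51.5.
P80: r = 12 (integer) → 221.
Difference: 221 − 51.5 = 169.5.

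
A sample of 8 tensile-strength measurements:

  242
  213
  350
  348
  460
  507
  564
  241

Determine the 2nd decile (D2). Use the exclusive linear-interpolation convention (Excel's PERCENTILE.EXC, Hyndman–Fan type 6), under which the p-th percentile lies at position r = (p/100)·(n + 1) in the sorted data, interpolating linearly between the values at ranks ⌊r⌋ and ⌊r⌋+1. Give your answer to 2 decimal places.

235.40

Sorted: 213, 241, 242, 348, 350, 460, 507, 564.
n = 8.
r = (20/100)·(8 + 1) = 1.8.
Rank 1 is 213 and rank 2 is 241.
Interpolate: 213 + 0.8·(241 − 213) = 213 + 0.8·28 = 235.4.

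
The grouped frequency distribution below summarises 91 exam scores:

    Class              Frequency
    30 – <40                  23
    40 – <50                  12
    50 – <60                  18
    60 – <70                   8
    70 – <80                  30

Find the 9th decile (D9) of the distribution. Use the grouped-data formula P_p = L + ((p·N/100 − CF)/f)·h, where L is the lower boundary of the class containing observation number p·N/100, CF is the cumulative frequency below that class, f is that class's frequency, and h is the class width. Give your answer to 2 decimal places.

N = 91; target position k = 90/100 · 91 = 81.9.
Cumulative frequencies: 23, 35, 53, 61, 91.
Observation 81.9 falls in the class 70 – <80.
L = 70, CF = 61, f = 30, h = 10.
P90 = 70 + ((81.9 − 61)/30)·10 = 70 + 6.96667 = 76.9667.

76.97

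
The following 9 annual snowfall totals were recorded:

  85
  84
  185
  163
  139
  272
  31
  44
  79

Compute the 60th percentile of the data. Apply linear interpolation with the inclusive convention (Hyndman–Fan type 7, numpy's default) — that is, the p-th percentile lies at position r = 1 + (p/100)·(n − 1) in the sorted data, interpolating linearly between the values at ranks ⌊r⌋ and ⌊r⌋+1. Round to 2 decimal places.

Sorted: 31, 44, 79, 84, 85, 139, 163, 185, 272.
n = 9.
r = 1 + (60/100)·(9 − 1) = 1 + 4.8 = 5.8.
Rank 5 is 85 and rank 6 is 139.
Interpolate: 85 + 0.8·(139 − 85) = 85 + 0.8·54 = 128.2.

128.20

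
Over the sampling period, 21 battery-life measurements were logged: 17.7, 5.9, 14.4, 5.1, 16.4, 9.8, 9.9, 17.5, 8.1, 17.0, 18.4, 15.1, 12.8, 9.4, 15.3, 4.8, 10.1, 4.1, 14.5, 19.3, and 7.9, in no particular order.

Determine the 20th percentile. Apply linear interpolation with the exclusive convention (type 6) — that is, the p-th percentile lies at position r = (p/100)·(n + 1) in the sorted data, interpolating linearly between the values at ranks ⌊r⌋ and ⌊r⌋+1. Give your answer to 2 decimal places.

Sorted: 4.1, 4.8, 5.1, 5.9, 7.9, 8.1, 9.4, 9.8, 9.9, 10.1, 12.8, 14.4, 14.5, 15.1, 15.3, 16.4, 17.0, 17.5, 17.7, 18.4, 19.3.
n = 21.
r = (20/100)·(21 + 1) = 4.4.
Rank 4 is 5.9 and rank 5 is 7.9.
Interpolate: 5.9 + 0.4·(7.9 − 5.9) = 5.9 + 0.4·2 = 6.7.

6.70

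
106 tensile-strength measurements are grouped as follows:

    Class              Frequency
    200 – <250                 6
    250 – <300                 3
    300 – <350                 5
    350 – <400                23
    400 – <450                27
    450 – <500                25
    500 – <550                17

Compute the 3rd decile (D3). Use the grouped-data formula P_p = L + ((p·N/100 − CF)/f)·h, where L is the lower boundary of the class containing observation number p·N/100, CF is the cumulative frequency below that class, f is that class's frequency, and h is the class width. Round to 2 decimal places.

388.70

N = 106; target position k = 30/100 · 106 = 31.8.
Cumulative frequencies: 6, 9, 14, 37, 64, 89, 106.
Observation 31.8 falls in the class 350 – <400.
L = 350, CF = 14, f = 23, h = 50.
P30 = 350 + ((31.8 − 14)/23)·50 = 350 + 38.6957 = 388.696.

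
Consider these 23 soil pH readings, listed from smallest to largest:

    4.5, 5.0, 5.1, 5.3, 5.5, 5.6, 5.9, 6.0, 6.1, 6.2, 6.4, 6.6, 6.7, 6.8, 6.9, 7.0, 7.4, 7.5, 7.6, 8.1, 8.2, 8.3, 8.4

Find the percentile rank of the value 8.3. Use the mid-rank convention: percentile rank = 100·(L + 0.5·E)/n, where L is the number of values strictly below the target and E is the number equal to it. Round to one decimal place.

93.5

Count below 8.3: L = 21; count equal: E = 1; n = 23.
Percentile rank = 100·(21 + 0.5·1)/23 = 100·21.5/23 = 93.48.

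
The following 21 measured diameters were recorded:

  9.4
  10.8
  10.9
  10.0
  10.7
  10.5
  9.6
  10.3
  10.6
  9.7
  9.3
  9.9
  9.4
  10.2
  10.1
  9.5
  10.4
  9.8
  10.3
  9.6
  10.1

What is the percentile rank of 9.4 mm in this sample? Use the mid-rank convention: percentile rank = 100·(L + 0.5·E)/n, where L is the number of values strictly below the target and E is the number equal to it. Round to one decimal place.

9.5

Sorted: 9.3, 9.4, 9.4, 9.5, 9.6, 9.6, 9.7, 9.8, 9.9, 10.0, 10.1, 10.1, 10.2, 10.3, 10.3, 10.4, 10.5, 10.6, 10.7, 10.8, 10.9.
Count below 9.4: L = 1; count equal: E = 2; n = 21.
Percentile rank = 100·(1 + 0.5·2)/21 = 100·2/21 = 9.524.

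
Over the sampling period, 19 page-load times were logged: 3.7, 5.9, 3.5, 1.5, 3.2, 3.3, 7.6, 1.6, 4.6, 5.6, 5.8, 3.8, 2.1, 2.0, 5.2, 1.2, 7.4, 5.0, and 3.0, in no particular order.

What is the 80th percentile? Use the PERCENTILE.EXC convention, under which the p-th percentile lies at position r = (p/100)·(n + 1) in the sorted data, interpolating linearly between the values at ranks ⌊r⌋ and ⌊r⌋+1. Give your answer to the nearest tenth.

Sorted: 1.2, 1.5, 1.6, 2.0, 2.1, 3.0, 3.2, 3.3, 3.5, 3.7, 3.8, 4.6, 5.0, 5.2, 5.6, 5.8, 5.9, 7.4, 7.6.
n = 19.
r = (80/100)·(19 + 1) = 16.
r is an integer, so P80 is the value at rank 16: 5.8.

5.8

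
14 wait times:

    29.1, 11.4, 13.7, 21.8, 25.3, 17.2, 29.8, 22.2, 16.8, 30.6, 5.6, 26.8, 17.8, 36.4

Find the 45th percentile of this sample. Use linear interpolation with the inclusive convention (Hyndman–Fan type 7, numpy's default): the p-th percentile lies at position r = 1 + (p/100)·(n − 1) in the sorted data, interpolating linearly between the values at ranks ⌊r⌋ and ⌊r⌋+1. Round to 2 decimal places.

Sorted: 5.6, 11.4, 13.7, 16.8, 17.2, 17.8, 21.8, 22.2, 25.3, 26.8, 29.1, 29.8, 30.6, 36.4.
n = 14.
r = 1 + (45/100)·(14 − 1) = 1 + 5.85 = 6.85.
Rank 6 is 17.8 and rank 7 is 21.8.
Interpolate: 17.8 + 0.85·(21.8 − 17.8) = 17.8 + 0.85·4 = 21.2.

21.20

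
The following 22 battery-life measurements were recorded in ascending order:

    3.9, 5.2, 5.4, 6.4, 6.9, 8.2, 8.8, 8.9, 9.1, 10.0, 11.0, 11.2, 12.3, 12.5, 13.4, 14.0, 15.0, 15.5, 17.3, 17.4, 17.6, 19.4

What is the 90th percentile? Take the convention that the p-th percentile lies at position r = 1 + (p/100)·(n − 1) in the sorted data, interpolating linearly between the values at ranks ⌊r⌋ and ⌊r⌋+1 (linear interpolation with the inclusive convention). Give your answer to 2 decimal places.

17.39

n = 22.
r = 1 + (90/100)·(22 − 1) = 1 + 18.9 = 19.9.
Rank 19 is 17.3 and rank 20 is 17.4.
Interpolate: 17.3 + 0.9·(17.4 − 17.3) = 17.3 + 0.9·0.1 = 17.39.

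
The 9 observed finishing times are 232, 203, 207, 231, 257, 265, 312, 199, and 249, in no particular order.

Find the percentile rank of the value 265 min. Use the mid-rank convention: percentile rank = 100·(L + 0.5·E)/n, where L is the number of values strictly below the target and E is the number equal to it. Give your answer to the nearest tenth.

83.3

Sorted: 199, 203, 207, 231, 232, 249, 257, 265, 312.
Count below 265: L = 7; count equal: E = 1; n = 9.
Percentile rank = 100·(7 + 0.5·1)/9 = 100·7.5/9 = 83.33.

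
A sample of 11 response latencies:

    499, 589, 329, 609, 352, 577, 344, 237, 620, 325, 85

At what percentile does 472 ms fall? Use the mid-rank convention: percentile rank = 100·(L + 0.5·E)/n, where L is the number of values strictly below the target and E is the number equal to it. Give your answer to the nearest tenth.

Sorted: 85, 237, 325, 329, 344, 352, 499, 577, 589, 609, 620.
Count below 472: L = 6; count equal: E = 0; n = 11.
Percentile rank = 100·(6 + 0.5·0)/11 = 100·6/11 = 54.55.

54.5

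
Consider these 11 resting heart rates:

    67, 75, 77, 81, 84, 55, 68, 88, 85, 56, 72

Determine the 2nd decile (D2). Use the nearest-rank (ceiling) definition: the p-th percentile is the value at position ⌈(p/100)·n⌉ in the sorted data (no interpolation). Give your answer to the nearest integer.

Sorted: 55, 56, 67, 68, 72, 75, 77, 81, 84, 85, 88.
n = 11.
Position = ⌈20/100 · 11⌉ = ⌈2.2⌉ = 3.
The value at rank 3 is 67.

67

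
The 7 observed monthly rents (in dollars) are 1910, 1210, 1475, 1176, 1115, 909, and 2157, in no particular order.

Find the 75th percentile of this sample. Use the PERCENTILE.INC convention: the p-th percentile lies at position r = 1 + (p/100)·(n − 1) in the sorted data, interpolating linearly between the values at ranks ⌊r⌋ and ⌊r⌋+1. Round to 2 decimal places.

Sorted: 909, 1115, 1176, 1210, 1475, 1910, 2157.
n = 7.
r = 1 + (75/100)·(7 − 1) = 1 + 4.5 = 5.5.
Rank 5 is 1475 and rank 6 is 1910.
Interpolate: 1475 + 0.5·(1910 − 1475) = 1475 + 0.5·435 = 1692.5.

1692.50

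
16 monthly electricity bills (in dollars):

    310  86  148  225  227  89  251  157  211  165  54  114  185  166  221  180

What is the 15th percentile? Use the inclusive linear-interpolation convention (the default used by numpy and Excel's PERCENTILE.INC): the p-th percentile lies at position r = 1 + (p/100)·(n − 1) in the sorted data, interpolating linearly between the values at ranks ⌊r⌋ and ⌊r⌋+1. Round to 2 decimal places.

Sorted: 54, 86, 89, 114, 148, 157, 165, 166, 180, 185, 211, 221, 225, 227, 251, 310.
n = 16.
r = 1 + (15/100)·(16 − 1) = 1 + 2.25 = 3.25.
Rank 3 is 89 and rank 4 is 114.
Interpolate: 89 + 0.25·(114 − 89) = 89 + 0.25·25 = 95.25.

95.25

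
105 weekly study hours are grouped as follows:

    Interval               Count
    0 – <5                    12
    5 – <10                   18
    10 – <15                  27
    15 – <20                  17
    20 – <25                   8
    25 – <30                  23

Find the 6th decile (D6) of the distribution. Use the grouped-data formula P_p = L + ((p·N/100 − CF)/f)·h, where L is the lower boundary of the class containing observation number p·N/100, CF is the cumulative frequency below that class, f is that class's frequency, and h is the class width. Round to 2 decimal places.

N = 105; target position k = 60/100 · 105 = 63.
Cumulative frequencies: 12, 30, 57, 74, 82, 105.
Observation 63 falls in the class 15 – <20.
L = 15, CF = 57, f = 17, h = 5.
P60 = 15 + ((63 − 57)/17)·5 = 15 + 1.76471 = 16.7647.

16.76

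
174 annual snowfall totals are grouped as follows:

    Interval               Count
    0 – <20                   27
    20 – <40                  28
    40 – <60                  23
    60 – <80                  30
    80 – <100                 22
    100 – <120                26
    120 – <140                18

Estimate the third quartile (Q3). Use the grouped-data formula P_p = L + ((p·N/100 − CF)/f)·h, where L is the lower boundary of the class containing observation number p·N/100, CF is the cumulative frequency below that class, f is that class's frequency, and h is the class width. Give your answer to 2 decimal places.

N = 174; target position k = 75/100 · 174 = 130.5.
Cumulative frequencies: 27, 55, 78, 108, 130, 156, 174.
Observation 130.5 falls in the class 100 – <120.
L = 100, CF = 130, f = 26, h = 20.
P75 = 100 + ((130.5 − 130)/26)·20 = 100 + 0.384615 = 100.385.

100.38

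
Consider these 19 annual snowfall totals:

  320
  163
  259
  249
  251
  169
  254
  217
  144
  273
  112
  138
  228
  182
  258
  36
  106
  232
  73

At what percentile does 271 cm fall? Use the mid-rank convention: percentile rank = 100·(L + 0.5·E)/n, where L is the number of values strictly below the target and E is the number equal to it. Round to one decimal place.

89.5

Sorted: 36, 73, 106, 112, 138, 144, 163, 169, 182, 217, 228, 232, 249, 251, 254, 258, 259, 273, 320.
Count below 271: L = 17; count equal: E = 0; n = 19.
Percentile rank = 100·(17 + 0.5·0)/19 = 100·17/19 = 89.47.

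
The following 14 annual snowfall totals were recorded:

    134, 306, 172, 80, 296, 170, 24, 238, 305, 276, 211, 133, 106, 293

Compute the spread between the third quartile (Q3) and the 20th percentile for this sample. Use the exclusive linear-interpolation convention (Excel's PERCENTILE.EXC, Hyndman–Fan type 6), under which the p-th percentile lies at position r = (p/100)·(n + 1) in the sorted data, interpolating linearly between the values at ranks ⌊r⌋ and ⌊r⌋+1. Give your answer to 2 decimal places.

Sorted: 24, 80, 106, 133, 134, 170, 172, 211, 238, 276, 293, 296, 305, 306.
n = 14.
P20: r = 3 (integer) → 106.
P75: r = 11.25; ranks 11–12 are 293, 296; interpolating gives 293.75.
Difference: 293.75 − 106 = 187.75.

187.75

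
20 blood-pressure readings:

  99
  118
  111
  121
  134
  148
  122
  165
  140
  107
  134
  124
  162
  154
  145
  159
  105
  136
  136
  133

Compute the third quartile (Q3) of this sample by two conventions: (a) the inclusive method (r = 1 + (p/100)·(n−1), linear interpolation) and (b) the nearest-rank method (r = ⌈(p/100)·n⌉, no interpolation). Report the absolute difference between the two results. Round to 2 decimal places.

0.75

Sorted: 99, 105, 107, 111, 118, 121, 122, 124, 133, 134, 134, 136, 136, 140, 145, 148, 154, 159, 162, 165.
n = 20.
(a) r = 15.25; between ranks 15 (145) and 16 (148): 145.75.
(b) the nearest-rank method: rank 15 → 145.
|145.75 − 145| = 0.75.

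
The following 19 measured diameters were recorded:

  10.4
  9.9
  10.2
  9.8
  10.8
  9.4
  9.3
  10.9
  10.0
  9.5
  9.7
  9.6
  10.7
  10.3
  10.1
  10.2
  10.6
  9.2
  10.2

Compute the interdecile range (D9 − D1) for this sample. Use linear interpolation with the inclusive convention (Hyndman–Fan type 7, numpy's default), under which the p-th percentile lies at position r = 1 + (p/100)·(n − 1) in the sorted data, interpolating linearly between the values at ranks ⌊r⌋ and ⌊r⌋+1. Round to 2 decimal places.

Sorted: 9.2, 9.3, 9.4, 9.5, 9.6, 9.7, 9.8, 9.9, 10.0, 10.1, 10.2, 10.2, 10.2, 10.3, 10.4, 10.6, 10.7, 10.8, 10.9.
n = 19.
P10: r = 2.8; ranks 2–3 are 9.3, 9.4; interpolating gives 9.38.
P90: r = 17.2; ranks 17–18 are 10.7, 10.8; interpolating gives 10.72.
Difference: 10.72 − 9.38 = 1.34.

1.34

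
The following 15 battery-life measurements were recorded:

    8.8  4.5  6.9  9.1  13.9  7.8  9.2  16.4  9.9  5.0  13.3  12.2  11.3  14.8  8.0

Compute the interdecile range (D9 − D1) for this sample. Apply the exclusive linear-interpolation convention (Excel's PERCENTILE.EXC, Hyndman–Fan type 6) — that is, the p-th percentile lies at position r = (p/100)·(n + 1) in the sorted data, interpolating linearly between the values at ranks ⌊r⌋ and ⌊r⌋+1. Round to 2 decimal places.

10.64

Sorted: 4.5, 5.0, 6.9, 7.8, 8.0, 8.8, 9.1, 9.2, 9.9, 11.3, 12.2, 13.3, 13.9, 14.8, 16.4.
n = 15.
P10: r = 1.6; ranks 1–2 are 4.5, 5.0; interpolating gives 4.8.
P90: r = 14.4; ranks 14–15 are 14.8, 16.4; interpolating gives 15.44.
Difference: 15.44 − 4.8 = 10.64.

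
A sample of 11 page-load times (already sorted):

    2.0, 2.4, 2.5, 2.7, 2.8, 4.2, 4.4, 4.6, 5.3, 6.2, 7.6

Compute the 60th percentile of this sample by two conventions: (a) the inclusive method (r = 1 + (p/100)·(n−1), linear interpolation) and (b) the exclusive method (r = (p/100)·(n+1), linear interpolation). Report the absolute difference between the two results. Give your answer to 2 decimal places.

n = 11.
(a) r = 7 → value at rank 7 = 4.4.
(b) r = 7.2; between ranks 7 (4.4) and 8 (4.6): 4.44.
|4.4 − 4.44| = 0.04.

0.04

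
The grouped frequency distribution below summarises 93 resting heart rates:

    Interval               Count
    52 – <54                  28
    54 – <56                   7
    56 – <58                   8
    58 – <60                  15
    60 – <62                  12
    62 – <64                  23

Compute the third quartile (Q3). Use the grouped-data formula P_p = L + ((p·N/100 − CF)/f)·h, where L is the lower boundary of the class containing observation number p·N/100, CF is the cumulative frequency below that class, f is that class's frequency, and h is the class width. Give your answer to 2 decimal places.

61.96

N = 93; target position k = 75/100 · 93 = 69.75.
Cumulative frequencies: 28, 35, 43, 58, 70, 93.
Observation 69.75 falls in the class 60 – <62.
L = 60, CF = 58, f = 12, h = 2.
P75 = 60 + ((69.75 − 58)/12)·2 = 60 + 1.95833 = 61.9583.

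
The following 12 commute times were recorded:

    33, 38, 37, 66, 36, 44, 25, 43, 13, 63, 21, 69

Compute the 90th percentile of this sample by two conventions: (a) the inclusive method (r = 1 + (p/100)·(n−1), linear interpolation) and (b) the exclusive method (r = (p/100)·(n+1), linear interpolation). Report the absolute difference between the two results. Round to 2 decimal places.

2.40

Sorted: 13, 21, 25, 33, 36, 37, 38, 43, 44, 63, 66, 69.
n = 12.
(a) r = 10.9; between ranks 10 (63) and 11 (66): 65.7.
(b) r = 11.7; between ranks 11 (66) and 12 (69): 68.1.
|65.7 − 68.1| = 2.4.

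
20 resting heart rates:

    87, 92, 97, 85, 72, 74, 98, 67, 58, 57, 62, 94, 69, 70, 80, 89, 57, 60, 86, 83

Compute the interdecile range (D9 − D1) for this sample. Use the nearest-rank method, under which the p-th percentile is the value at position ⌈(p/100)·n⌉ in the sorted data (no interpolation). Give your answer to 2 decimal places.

37.00

Sorted: 57, 57, 58, 60, 62, 67, 69, 70, 72, 74, 80, 83, 85, 86, 87, 89, 92, 94, 97, 98.
n = 20.
P10: rank ⌈10/100·20⌉ = 2 → 57.
P90: rank ⌈90/100·20⌉ = 18 → 94.
Difference: 94 − 57 = 37.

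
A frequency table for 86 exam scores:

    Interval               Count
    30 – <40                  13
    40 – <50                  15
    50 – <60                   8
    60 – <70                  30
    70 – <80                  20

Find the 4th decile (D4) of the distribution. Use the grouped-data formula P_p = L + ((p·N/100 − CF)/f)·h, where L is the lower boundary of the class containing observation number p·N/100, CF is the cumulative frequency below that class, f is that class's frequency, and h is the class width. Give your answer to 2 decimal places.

N = 86; target position k = 40/100 · 86 = 34.4.
Cumulative frequencies: 13, 28, 36, 66, 86.
Observation 34.4 falls in the class 50 – <60.
L = 50, CF = 28, f = 8, h = 10.
P40 = 50 + ((34.4 − 28)/8)·10 = 50 + 8 = 58.

58.00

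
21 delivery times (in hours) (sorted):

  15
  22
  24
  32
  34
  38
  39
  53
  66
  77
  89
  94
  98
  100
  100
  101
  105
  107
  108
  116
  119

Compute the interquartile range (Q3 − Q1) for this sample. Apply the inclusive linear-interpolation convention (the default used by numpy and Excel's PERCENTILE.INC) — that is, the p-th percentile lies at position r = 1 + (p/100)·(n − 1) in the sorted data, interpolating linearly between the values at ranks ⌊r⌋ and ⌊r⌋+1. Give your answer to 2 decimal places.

n = 21.
P25: r = 6 (integer) → 38.
P75: r = 16 (integer) → 101.
Difference: 101 − 38 = 63.

63.00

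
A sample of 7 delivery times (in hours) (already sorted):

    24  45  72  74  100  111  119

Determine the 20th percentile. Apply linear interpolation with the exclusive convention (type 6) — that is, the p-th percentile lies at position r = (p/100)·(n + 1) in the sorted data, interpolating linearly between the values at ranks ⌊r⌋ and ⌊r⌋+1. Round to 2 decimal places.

n = 7.
r = (20/100)·(7 + 1) = 1.6.
Rank 1 is 24 and rank 2 is 45.
Interpolate: 24 + 0.6·(45 − 24) = 24 + 0.6·21 = 36.6.

36.60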